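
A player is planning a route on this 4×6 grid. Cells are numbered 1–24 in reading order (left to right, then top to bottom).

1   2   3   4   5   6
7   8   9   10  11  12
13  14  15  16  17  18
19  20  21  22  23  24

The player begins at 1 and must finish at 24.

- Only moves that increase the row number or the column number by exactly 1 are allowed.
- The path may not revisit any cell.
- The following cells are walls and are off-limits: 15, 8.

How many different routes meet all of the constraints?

18

A right/down-only route from 1 to 24 makes exactly 3 down-moves and 5 right-moves in some order.
With no other constraints that would be C(8,3) = 56 routes.
Subtract routes through each blocked cell (inclusion–exclusion for overlaps): − through 8: 30 − through 15: 24 + through 8&15: 16 → 18.
That gives 18 routes.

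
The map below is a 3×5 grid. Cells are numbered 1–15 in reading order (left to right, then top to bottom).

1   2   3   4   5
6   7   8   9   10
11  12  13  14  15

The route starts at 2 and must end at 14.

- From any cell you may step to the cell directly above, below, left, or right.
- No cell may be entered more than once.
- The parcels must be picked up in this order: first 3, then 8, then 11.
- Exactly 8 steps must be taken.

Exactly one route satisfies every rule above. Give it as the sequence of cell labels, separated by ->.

The waypoints must appear in the order 3, 8, 11, with no cell reused.
Route from 2: right 1 to 3, down 1 to 8, left 2 to 6, down 1 to 11, right 3 to 14 — 8 moves in all.
Check: order respected (3 at step 1, 8 at step 2, 11 at step 5); 8 moves as required.

2 -> 3 -> 8 -> 7 -> 6 -> 11 -> 12 -> 13 -> 14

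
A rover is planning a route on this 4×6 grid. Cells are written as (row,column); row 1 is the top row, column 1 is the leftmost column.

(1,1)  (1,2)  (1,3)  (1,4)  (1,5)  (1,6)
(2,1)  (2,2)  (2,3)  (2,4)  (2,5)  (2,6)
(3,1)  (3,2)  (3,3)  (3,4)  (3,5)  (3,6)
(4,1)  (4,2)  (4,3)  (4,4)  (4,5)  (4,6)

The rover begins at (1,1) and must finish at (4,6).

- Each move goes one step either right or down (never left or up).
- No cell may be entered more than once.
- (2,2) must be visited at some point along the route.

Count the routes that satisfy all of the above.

30

A right/down-only route from (1,1) to (4,6) makes exactly 3 down-moves and 5 right-moves in some order.
With no other constraints that would be C(8,3) = 56 routes.
Split at (2,2) and multiply the segment counts: (1,1)→(2,2): 2; (2,2)→(4,6): 15; product = 30.
That gives 30 routes.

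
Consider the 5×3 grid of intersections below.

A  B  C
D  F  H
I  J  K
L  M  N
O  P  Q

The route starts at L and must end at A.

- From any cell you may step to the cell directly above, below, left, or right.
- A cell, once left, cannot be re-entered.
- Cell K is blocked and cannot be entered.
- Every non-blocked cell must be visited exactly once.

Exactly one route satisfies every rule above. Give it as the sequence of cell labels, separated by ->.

L -> O -> P -> Q -> N -> M -> J -> I -> D -> F -> H -> C -> B -> A

Need to visit all 14 open cells exactly once, starting at L and ending at A.
Route from L: down to O, 2× right (reaching Q), up to N, left to M, up to J, left to I, up to D, 2× right (reaching H), up to C, 2× left (reaching A) — 13 moves in all.
Check: all 14 open cells covered.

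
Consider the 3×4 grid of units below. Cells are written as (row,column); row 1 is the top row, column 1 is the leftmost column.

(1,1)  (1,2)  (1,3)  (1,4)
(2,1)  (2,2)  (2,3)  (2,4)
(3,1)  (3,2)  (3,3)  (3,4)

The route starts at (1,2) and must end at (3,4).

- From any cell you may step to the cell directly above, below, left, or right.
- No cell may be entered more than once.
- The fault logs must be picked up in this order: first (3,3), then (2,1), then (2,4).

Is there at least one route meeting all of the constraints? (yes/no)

Ignoring the required order, 7 revisit-free routes from (1,2) to (3,4) pass through all of (3,3), (2,1), and (2,4); the waypoint orders that occur are (2,1) → (3,3) → (2,4) (6); (2,4) → (2,1) → (3,3) (1) — never (3,3) → (2,1) → (2,4).

no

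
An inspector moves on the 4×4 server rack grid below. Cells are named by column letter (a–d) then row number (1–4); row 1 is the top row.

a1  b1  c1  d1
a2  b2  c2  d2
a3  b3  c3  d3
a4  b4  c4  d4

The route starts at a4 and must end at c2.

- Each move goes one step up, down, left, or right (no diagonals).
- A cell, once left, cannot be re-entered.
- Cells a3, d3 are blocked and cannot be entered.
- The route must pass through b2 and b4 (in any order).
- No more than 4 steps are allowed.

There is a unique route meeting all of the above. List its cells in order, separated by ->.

a4 -> b4 -> b3 -> b2 -> c2

The 4-move cap with required stops at b2, b4 leaves no slack for detours.
Route from a4: right 1 to b4, up 2 to b2, right 1 to c2 — 4 moves in all.
Check: all required cells visited; 4 ≤ 4 moves.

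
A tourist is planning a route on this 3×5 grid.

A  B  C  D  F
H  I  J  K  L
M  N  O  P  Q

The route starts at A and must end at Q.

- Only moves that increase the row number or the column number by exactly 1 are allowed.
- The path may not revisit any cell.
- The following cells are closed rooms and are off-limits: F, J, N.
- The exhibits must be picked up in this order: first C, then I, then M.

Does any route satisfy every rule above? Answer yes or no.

I lies to the left of C, so going from C to I would need a leftward move — but moves only go right/down, so C cannot be visited before I.

no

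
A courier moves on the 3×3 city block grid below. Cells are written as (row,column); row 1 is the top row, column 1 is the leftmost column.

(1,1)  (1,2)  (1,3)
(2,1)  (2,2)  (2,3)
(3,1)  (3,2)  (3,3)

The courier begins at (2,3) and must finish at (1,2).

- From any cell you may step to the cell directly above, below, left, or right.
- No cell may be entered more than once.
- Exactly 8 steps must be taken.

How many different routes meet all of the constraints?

Need simple routes of exactly 8 moves from (2,3) to (1,2) (Manhattan distance 2, so 3 moves are spent on a detour and 3 undoing it).
No route satisfies every constraint, so the count is 0.

0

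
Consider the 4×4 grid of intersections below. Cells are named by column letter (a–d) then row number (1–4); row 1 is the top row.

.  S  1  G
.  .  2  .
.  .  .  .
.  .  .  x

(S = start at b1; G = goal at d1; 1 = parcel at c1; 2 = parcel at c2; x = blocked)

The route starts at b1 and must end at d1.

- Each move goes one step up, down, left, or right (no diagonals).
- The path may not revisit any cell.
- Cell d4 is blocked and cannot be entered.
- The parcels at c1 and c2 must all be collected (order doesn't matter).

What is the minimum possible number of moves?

Any route passes through c1 and c2 in some order between b1 and d1. Summing Manhattan distances along each leg and taking the cheapest ordering (b1 → c1 → c2 → d1) gives a lower bound of 1 + 1 + 2 = 4 moves.
A route of 4 moves achieves this: b1 → b2 → c2 → c1 → d1.
Since 4 matches the lower bound, it is optimal.

4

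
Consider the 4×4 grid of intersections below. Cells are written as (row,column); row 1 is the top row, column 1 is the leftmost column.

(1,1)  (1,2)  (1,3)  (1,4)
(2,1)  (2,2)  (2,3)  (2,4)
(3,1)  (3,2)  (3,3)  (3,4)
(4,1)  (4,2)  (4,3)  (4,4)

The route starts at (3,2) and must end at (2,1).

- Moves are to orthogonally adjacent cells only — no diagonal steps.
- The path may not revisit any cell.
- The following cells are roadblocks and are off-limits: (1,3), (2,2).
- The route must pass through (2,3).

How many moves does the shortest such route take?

Any route passes through (2,3) somewhere between (3,2) and (2,1). Summing Manhattan distances along the two legs ((3,2) → (2,3) → (2,1)) gives a lower bound of 2 + 2 = 4 moves.
That bound ignores the blocked cells. Measuring each leg by the fewest moves that actually steer around them ((3,2)→(2,3): 2; (2,3)→(2,1): 4) raises the lower bound to 6.
The shortest route satisfying every rule uses 10 moves: (3,2) → (3,3) → (2,3) → (2,4) → (3,4) → (4,4) → (4,3) → (4,2) → (4,1) → (3,1) → (2,1).
The no-revisit rule (legs can't share cells) pushes the minimum above the 6-move bound; an exhaustive check rules out every length from 6 to 9 (on a 4-connected grid the length of any start-to-goal walk has the same parity as the Manhattan bound, so only lengths 6, 8, 10, … need checking), leaving 10 as the minimum.

10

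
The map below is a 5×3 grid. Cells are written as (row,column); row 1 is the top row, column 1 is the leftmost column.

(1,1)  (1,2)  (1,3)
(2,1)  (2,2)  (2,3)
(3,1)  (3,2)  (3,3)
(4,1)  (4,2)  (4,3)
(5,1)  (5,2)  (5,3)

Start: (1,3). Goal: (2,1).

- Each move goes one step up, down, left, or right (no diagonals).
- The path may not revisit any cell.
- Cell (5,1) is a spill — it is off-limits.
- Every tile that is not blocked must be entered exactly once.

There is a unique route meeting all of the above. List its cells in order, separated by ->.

Need to visit all 14 open cells exactly once, starting at (1,3) and ending at (2,1).
Cell (5,3) has only two open neighbours ((4,3) and (5,2)), so the path must pass straight through it: one of those is the cell it's entered from and the other is where it exits.
Route from (1,3): 4× down (reaching (5,3)), left to (5,2), up to (4,2), left to (4,1), up to (3,1), right to (3,2), 2× up (reaching (1,2)), left to (1,1), down to (2,1) — 13 moves in all.
Check: all 14 open cells covered.

(1,3) -> (2,3) -> (3,3) -> (4,3) -> (5,3) -> (5,2) -> (4,2) -> (4,1) -> (3,1) -> (3,2) -> (2,2) -> (1,2) -> (1,1) -> (2,1)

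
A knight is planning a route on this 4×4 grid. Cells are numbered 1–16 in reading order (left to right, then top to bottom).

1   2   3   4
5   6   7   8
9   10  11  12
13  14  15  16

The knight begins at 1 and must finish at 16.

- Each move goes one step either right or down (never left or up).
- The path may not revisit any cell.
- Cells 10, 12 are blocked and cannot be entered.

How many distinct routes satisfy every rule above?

A right/down-only route from 1 to 16 makes exactly 3 down-moves and 3 right-moves in some order.
With no other constraints that would be C(6,3) = 20 routes.
Subtract routes through each blocked cell (inclusion–exclusion for overlaps): − through 10: 9 − through 12: 10 + through 10&12: 3 → 4.
That gives 4 routes.

4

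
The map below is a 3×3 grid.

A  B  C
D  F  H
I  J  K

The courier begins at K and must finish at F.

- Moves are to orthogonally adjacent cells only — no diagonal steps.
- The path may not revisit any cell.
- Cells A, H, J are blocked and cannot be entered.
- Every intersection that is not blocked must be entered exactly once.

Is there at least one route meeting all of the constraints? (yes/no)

no

Cell C has only one open neighbour but is neither the start nor the goal, so a Hamiltonian route would have to both enter and leave it through the same neighbour — impossible without revisiting.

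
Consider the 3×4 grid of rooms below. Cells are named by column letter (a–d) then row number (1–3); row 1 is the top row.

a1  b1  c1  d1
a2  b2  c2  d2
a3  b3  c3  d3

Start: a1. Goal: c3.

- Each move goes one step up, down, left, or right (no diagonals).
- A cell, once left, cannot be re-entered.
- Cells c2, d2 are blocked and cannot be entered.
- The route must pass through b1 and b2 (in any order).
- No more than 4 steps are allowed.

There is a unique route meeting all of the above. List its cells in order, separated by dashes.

The budget equals the shortest possible length, so every move has to be on a shortest route through the required cells.
Route from a1: right 1 to b1, down 2 to b3, right 1 to c3 — 4 moves in all.
Check: all required cells visited; 4 ≤ 4 moves.

a1 - b1 - b2 - b3 - c3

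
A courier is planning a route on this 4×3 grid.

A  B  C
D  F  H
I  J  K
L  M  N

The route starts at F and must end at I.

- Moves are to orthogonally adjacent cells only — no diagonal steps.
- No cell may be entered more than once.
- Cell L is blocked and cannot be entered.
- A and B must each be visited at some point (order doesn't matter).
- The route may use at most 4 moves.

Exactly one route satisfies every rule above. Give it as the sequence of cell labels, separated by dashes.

F - B - A - D - I

The budget equals the shortest possible length, so every move has to be on a shortest route through the required cells.
Route from F: up to B, left to A, 2× down (reaching I) — 4 moves in all.
Check: all required cells visited; 4 ≤ 4 moves.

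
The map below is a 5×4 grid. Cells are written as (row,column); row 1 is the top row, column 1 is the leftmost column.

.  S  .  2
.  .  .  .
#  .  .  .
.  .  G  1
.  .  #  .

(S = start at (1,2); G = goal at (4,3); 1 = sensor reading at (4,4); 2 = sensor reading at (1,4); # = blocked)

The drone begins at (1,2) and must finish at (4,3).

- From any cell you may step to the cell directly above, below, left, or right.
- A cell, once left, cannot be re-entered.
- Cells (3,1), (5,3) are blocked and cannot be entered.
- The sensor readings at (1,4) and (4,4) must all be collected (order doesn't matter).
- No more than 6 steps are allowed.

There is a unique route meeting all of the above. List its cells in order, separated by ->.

Any route must reach (1,4) and (4,4) and still end at (4,3) within 6 moves, so the order of the required stops is forced.
Route from (1,2): 2× right (reaching (1,4)), 3× down (reaching (4,4)), left to (4,3) — 6 moves in all.
Check: all required cells visited; 6 ≤ 6 moves.

(1,2) -> (1,3) -> (1,4) -> (2,4) -> (3,4) -> (4,4) -> (4,3)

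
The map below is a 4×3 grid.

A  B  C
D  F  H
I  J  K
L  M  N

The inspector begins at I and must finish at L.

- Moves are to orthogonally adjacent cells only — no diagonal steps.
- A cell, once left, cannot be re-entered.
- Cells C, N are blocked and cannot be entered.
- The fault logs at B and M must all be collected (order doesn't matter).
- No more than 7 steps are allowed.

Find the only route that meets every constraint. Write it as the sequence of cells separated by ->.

I -> D -> A -> B -> F -> J -> M -> L

Any route must reach B and M and still end at L within 7 moves, so the order of the required stops is forced.
Route from I: 2× up (reaching A), right to B, 3× down (reaching M), left to L — 7 moves in all.
Check: all required cells visited; 7 ≤ 7 moves.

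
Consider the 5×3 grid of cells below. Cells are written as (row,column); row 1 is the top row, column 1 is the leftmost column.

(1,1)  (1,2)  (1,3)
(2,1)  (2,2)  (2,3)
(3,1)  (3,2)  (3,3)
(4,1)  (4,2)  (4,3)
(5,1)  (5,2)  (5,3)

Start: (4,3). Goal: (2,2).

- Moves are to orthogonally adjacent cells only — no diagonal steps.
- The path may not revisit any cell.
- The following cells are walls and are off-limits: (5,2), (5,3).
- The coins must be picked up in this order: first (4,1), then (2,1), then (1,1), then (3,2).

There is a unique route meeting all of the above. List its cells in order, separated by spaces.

The waypoints must appear in the order (4,1), (2,1), (1,1), (3,2), with no cell reused.
Route from (4,3): left 2 to (4,1), up 3 to (1,1), right 2 to (1,3), down 2 to (3,3), left 1 to (3,2), up 1 to (2,2) — 11 moves in all.
Check: order respected ((4,1) at step 2, (2,1) at step 4, (1,1) at step 5, (3,2) at step 10).

(4,3) (4,2) (4,1) (3,1) (2,1) (1,1) (1,2) (1,3) (2,3) (3,3) (3,2) (2,2)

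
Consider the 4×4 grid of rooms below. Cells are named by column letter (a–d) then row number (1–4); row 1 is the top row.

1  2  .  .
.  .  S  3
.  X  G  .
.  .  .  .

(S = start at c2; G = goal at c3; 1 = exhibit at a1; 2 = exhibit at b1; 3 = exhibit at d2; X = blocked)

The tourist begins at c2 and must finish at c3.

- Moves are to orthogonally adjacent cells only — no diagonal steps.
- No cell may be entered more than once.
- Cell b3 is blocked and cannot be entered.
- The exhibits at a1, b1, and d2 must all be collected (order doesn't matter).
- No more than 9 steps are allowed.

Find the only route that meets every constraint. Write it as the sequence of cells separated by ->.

c2 -> b2 -> a2 -> a1 -> b1 -> c1 -> d1 -> d2 -> d3 -> c3

The 9-move cap with required stops at a1, b1, d2 leaves no slack for detours.
Route from c2: 2× left (reaching a2), up to a1, 3× right (reaching d1), 2× down (reaching d3), left to c3 — 9 moves in all.
Check: all required cells visited; 9 ≤ 9 moves.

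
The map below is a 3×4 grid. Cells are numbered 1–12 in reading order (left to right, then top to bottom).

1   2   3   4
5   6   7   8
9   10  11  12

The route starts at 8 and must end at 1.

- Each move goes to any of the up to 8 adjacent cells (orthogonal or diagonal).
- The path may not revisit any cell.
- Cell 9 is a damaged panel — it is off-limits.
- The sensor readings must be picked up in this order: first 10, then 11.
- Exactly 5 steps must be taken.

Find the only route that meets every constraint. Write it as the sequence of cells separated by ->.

The waypoints must appear in the order 10, 11, with no cell reused.
Route from 8: left to 7, down-left to 10, right to 11, 2× up-left (reaching 1) — 5 moves in all.
Check: order respected (10 at step 2, 11 at step 3); 5 moves as required.

8 -> 7 -> 10 -> 11 -> 6 -> 1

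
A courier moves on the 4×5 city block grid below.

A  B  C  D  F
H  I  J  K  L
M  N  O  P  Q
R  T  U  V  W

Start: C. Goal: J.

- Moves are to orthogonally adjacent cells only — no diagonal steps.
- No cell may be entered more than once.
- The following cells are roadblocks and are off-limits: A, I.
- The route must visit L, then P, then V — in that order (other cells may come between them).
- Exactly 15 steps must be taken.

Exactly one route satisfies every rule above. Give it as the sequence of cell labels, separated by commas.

C, D, F, L, K, P, Q, W, V, U, T, R, M, N, O, J

The waypoints must appear in the order L, P, V, with no cell reused.
Route from C: right 2 to F, down 1 to L, left 1 to K, down 1 to P, right 1 to Q, down 1 to W, left 4 to R, up 1 to M, right 2 to O, up 1 to J — 15 moves in all.
Check: order respected (L at step 3, P at step 5, V at step 8); 15 moves as required.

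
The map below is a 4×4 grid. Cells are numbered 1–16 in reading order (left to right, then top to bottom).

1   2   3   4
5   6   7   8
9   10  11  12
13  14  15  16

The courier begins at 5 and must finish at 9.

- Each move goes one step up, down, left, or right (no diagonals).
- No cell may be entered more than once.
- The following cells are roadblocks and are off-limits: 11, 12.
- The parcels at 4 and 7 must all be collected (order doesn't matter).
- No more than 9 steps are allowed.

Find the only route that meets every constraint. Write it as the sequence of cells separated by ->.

The budget equals the shortest possible length, so every move has to be on a shortest route through the required cells.
Route from 5: up to 1, 3× right (reaching 4), down to 8, 2× left (reaching 6), down to 10, left to 9 — 9 moves in all.
Check: all required cells visited; 9 ≤ 9 moves.

5 -> 1 -> 2 -> 3 -> 4 -> 8 -> 7 -> 6 -> 10 -> 9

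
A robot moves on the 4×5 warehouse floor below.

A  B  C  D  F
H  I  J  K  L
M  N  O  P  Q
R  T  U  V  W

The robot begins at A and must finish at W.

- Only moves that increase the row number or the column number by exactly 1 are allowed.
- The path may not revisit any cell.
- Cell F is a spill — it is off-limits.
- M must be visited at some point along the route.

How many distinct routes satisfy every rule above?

5

A right/down-only route from A to W makes exactly 3 down-moves and 4 right-moves in some order.
With no other constraints that would be C(7,3) = 35 routes.
Split at M and multiply the segment counts (each segment already excludes blocked cells): A→M: 1; M→W: 5; product = 5.
That gives 5 routes.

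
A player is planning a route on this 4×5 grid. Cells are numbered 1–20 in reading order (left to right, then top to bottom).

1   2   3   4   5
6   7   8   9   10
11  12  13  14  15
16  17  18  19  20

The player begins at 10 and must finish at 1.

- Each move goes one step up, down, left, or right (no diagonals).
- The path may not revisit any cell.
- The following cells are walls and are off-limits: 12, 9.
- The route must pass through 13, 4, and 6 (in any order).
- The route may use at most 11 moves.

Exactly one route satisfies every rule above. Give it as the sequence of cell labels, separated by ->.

The budget equals the shortest possible length, so every move has to be on a shortest route through the required cells.
Route from 10: up to 5, 2× left (reaching 3), 3× down (reaching 18), 2× left (reaching 16), 3× up (reaching 1) — 11 moves in all.
Check: all required cells visited; 11 ≤ 11 moves.

10 -> 5 -> 4 -> 3 -> 8 -> 13 -> 18 -> 17 -> 16 -> 11 -> 6 -> 1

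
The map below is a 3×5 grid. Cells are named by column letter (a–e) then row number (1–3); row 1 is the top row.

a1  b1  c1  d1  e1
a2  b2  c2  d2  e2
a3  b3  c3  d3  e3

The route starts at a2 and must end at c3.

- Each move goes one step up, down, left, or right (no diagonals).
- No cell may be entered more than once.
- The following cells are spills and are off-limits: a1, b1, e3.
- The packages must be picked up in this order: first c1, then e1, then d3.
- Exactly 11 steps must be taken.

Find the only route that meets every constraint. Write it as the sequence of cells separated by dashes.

a2 - a3 - b3 - b2 - c2 - c1 - d1 - e1 - e2 - d2 - d3 - c3

The waypoints must appear in the order c1, e1, d3, with no cell reused.
Route from a2: down to a3, right to b3, up to b2, right to c2, up to c1, 2× right (reaching e1), down to e2, left to d2, down to d3, left to c3 — 11 moves in all.
Check: order respected (c1 at step 5, e1 at step 7, d3 at step 10); 11 moves as required.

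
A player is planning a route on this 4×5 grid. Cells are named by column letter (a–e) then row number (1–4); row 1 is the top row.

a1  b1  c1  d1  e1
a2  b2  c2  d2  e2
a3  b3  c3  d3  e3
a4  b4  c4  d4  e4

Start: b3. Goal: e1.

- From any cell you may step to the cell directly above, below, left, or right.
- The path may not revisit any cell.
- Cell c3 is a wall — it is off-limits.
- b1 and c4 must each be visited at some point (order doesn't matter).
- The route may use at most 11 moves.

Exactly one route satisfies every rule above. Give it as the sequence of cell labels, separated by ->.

Any route must reach b1 and c4 and still end at e1 within 11 moves, so the order of the required stops is forced.
Route from b3: down to b4, 2× right (reaching d4), 2× up (reaching d2), 2× left (reaching b2), up to b1, 3× right (reaching e1) — 11 moves in all.
Check: all required cells visited; 11 ≤ 11 moves.

b3 -> b4 -> c4 -> d4 -> d3 -> d2 -> c2 -> b2 -> b1 -> c1 -> d1 -> e1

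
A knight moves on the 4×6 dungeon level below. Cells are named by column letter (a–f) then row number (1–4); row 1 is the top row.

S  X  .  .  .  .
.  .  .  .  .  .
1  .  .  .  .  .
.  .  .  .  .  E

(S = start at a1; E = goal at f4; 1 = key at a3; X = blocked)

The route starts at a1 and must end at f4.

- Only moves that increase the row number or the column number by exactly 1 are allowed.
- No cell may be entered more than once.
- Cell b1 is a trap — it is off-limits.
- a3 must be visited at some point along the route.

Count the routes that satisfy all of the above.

A right/down-only route from a1 to f4 makes exactly 3 down-moves and 5 right-moves in some order.
With no other constraints that would be C(8,3) = 56 routes.
Split at a3 and multiply the segment counts (each segment already excludes blocked cells): a1→a3: 1; a3→f4: 6; product = 6.
That gives 6 routes.

6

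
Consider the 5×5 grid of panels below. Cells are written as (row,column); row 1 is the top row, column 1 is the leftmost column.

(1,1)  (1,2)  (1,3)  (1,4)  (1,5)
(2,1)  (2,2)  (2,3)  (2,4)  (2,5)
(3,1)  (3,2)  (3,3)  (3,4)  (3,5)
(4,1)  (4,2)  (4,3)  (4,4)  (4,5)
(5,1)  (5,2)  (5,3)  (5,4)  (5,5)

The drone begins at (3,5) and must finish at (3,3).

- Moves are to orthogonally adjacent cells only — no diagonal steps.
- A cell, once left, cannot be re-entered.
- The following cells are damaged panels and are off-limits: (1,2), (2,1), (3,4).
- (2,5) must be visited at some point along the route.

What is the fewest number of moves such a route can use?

4

Any route passes through (2,5) somewhere between (3,5) and (3,3). Summing Manhattan distances along the two legs ((3,5) → (2,5) → (3,3)) gives a lower bound of 1 + 3 = 4 moves.
A route of 4 moves achieves this: (3,5) → (2,5) → (2,4) → (2,3) → (3,3).
Since 4 matches the lower bound, it is optimal.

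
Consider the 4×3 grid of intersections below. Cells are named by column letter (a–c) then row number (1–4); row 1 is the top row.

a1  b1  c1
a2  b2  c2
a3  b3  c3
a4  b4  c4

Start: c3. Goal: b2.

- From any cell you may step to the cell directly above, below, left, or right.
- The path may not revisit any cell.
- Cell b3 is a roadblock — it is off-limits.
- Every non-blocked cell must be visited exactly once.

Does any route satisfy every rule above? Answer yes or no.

yes

One route that works: c3 → c4 → b4 → a4 → a3 → a2 → a1 → b1 → c1 → c2 → b2.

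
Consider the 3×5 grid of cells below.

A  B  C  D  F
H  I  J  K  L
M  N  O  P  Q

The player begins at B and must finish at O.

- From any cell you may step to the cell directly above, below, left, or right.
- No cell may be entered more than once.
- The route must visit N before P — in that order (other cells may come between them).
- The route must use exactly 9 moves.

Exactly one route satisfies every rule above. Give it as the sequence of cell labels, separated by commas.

B, A, H, M, N, I, J, K, P, O

The waypoints must appear in the order N, P, with no cell reused.
Route from B: left 1 to A, down 2 to M, right 1 to N, up 1 to I, right 2 to K, down 1 to P, left 1 to O — 9 moves in all.
Check: order respected (N at step 4, P at step 8); 9 moves as required.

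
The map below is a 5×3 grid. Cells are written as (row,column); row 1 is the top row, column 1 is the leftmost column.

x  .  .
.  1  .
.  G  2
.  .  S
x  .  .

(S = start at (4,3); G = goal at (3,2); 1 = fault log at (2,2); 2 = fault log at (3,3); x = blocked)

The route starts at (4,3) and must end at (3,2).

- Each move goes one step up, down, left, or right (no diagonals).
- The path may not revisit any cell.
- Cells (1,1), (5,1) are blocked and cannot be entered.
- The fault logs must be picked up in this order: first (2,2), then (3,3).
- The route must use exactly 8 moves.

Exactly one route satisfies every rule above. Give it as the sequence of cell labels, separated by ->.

(4,3) -> (4,2) -> (4,1) -> (3,1) -> (2,1) -> (2,2) -> (2,3) -> (3,3) -> (3,2)

The waypoints must appear in the order (2,2), (3,3), with no cell reused.
Route from (4,3): 2× left (reaching (4,1)), 2× up (reaching (2,1)), 2× right (reaching (2,3)), down to (3,3), left to (3,2) — 8 moves in all.
Check: order respected (1 at step 5, 2 at step 7); 8 moves as required.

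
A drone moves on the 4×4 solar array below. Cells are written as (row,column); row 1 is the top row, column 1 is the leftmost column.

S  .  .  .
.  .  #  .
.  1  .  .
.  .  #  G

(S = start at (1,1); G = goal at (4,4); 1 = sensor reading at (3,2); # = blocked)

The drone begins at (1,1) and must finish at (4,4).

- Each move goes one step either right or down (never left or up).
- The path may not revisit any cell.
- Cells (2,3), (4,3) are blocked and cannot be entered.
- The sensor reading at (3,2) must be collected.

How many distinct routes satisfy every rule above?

A right/down-only route from (1,1) to (4,4) makes exactly 3 down-moves and 3 right-moves in some order.
With no other constraints that would be C(6,3) = 20 routes.
Split at (3,2) and multiply the segment counts (each segment already excludes blocked cells): (1,1)→(3,2): 3; (3,2)→(4,4): 1; product = 3.
That gives 3 routes.

3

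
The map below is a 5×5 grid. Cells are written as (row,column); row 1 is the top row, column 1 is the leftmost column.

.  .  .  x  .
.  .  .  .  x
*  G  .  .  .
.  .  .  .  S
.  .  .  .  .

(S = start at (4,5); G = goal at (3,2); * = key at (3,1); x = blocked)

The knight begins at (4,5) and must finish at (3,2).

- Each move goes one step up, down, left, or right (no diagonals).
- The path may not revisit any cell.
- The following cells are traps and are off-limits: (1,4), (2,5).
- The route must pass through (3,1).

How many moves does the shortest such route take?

6

Any route passes through (3,1) somewhere between (4,5) and (3,2). Summing Manhattan distances along the two legs ((4,5) → (3,1) → (3,2)) gives a lower bound of 5 + 1 = 6 moves.
A route of 6 moves achieves this: (4,5) → (4,4) → (4,3) → (4,2) → (4,1) → (3,1) → (3,2).
Since 6 matches the lower bound, it is optimal.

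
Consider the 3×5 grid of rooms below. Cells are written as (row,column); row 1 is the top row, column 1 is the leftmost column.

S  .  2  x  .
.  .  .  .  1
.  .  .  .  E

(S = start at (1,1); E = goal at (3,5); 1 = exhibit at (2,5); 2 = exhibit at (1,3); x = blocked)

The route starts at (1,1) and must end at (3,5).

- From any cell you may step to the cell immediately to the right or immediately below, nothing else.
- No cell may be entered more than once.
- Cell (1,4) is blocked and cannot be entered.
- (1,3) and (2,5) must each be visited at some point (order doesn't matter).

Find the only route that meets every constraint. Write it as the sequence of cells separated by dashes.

Moves only go right or down, so the column and row indices never decrease.
Route from (1,1): right 2 to (1,3), down 1 to (2,3), right 2 to (2,5), down 1 to (3,5) — 6 moves in all.
Check: all required cells visited.

(1,1) - (1,2) - (1,3) - (2,3) - (2,4) - (2,5) - (3,5)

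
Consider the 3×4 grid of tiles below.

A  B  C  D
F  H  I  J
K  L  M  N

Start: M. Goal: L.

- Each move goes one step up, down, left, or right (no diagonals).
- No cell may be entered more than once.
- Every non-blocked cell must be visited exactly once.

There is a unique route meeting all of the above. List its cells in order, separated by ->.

Need to visit all 12 open cells exactly once, starting at M and ending at L.
Cell A has only two open neighbours (F and B), so the path must pass straight through it: one of those is the cell it's entered from and the other is where it exits.
Route from M: right 1 to N, up 2 to D, left 1 to C, down 1 to I, left 1 to H, up 1 to B, left 1 to A, down 2 to K, right 1 to L — 11 moves in all.
Check: all 12 open cells covered.

M -> N -> J -> D -> C -> I -> H -> B -> A -> F -> K -> L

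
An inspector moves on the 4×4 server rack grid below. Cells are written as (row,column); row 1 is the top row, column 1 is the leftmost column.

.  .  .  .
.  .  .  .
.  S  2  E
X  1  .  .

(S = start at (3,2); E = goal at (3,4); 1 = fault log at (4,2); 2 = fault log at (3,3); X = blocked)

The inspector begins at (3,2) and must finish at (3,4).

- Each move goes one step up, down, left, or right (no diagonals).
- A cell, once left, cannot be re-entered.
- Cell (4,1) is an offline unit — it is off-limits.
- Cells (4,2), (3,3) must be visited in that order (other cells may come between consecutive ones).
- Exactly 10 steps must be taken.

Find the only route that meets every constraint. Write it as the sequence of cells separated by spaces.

The waypoints must appear in the order (4,2), (3,3), with no cell reused.
Route from (3,2): down to (4,2), right to (4,3), 2× up (reaching (2,3)), left to (2,2), up to (1,2), 2× right (reaching (1,4)), 2× down (reaching (3,4)) — 10 moves in all.
Check: order respected (1 at step 1, 2 at step 3); 10 moves as required.

(3,2) (4,2) (4,3) (3,3) (2,3) (2,2) (1,2) (1,3) (1,4) (2,4) (3,4)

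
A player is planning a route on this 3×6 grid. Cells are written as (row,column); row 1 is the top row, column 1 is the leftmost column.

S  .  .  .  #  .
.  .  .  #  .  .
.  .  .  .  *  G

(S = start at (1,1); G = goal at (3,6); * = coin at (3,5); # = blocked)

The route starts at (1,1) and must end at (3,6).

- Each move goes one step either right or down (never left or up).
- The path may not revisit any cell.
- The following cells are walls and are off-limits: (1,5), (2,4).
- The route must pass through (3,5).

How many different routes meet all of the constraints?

A right/down-only route from (1,1) to (3,6) makes exactly 2 down-moves and 5 right-moves in some order.
With no other constraints that would be C(7,2) = 21 routes.
Split at (3,5) and multiply the segment counts (each segment already excludes blocked cells): (1,1)→(3,5): 6; (3,5)→(3,6): 1; product = 6.
That gives 6 routes.

6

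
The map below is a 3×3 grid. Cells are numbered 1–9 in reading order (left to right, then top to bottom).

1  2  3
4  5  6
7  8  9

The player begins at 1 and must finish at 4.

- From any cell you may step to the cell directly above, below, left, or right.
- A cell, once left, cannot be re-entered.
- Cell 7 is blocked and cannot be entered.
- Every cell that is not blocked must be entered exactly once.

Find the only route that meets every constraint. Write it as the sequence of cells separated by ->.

Need to visit all 8 open cells exactly once, starting at 1 and ending at 4.
Cell 3 has only two open neighbours (6 and 2), so the path must pass straight through it: one of those is the cell it's entered from and the other is where it exits.
Route from 1: 2× right (reaching 3), 2× down (reaching 9), left to 8, up to 5, left to 4 — 7 moves in all.
Check: all 8 open cells covered.

1 -> 2 -> 3 -> 6 -> 9 -> 8 -> 5 -> 4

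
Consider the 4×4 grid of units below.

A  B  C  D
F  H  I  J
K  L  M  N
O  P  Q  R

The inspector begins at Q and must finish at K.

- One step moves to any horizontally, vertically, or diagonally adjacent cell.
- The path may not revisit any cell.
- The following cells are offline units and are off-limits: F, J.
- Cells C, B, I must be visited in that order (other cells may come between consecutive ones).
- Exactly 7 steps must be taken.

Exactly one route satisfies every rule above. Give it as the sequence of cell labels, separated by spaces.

Q M H C B I L K

The waypoints must appear in the order C, B, I, with no cell reused.
Route from Q: up 1 to M, up-left 1 to H, up-right 1 to C, left 1 to B, down-right 1 to I, down-left 1 to L, left 1 to K — 7 moves in all.
Check: order respected (C at step 3, B at step 4, I at step 5); 7 moves as required.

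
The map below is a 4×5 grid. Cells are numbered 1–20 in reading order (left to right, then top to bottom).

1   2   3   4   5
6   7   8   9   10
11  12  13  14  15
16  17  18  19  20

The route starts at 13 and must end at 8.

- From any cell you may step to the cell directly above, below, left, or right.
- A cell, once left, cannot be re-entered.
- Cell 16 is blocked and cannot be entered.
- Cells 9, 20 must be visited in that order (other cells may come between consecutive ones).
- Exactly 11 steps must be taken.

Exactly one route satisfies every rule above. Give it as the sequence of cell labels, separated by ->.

The waypoints must appear in the order 9, 20, with no cell reused.
Route from 13: right 1 to 14, up 1 to 9, right 1 to 10, down 2 to 20, left 3 to 17, up 2 to 7, right 1 to 8 — 11 moves in all.
Check: order respected (9 at step 2, 20 at step 5); 11 moves as required.

13 -> 14 -> 9 -> 10 -> 15 -> 20 -> 19 -> 18 -> 17 -> 12 -> 7 -> 8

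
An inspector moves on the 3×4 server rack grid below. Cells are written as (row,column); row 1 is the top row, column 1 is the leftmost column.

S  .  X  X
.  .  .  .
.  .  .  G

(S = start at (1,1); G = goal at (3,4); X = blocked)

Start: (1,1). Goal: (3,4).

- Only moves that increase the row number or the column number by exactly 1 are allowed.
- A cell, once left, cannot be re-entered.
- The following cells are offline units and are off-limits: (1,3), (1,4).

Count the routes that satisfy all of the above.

7

A right/down-only route from (1,1) to (3,4) makes exactly 2 down-moves and 3 right-moves in some order.
With no other constraints that would be C(5,2) = 10 routes.
Subtract routes through each blocked cell (inclusion–exclusion for overlaps): − through (1,3): 3 − through (1,4): 1 + through (1,3)&(1,4): 1 → 7.
That gives 7 routes.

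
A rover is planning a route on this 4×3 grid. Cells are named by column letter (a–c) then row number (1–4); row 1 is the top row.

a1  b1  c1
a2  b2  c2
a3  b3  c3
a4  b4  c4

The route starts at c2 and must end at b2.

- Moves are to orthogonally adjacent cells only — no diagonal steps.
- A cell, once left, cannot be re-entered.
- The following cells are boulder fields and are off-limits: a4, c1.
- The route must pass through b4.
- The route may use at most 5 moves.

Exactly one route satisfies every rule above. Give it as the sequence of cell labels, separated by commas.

c2, c3, c4, b4, b3, b2

The 5-move cap with required stops at b4 leaves no slack for detours.
Route from c2: 2× down (reaching c4), left to b4, 2× up (reaching b2) — 5 moves in all.
Check: all required cells visited; 5 ≤ 5 moves.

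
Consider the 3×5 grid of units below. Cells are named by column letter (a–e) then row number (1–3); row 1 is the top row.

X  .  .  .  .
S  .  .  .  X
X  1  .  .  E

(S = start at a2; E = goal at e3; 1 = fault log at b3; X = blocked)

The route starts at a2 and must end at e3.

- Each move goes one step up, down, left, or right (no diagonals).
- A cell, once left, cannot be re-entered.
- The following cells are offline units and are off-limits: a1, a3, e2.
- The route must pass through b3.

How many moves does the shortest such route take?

Any route passes through b3 somewhere between a2 and e3. Summing Manhattan distances along the two legs (a2 → b3 → e3) gives a lower bound of 2 + 3 = 5 moves.
A route of 5 moves achieves this: a2 → b2 → b3 → c3 → d3 → e3.
Since 5 matches the lower bound, it is optimal.

5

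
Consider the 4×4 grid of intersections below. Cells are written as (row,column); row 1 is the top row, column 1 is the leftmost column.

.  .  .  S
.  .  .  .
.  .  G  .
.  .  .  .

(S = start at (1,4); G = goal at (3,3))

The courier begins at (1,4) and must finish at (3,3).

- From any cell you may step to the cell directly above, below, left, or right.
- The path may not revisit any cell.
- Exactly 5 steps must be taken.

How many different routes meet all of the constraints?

6

Need simple routes of exactly 5 moves from (1,4) to (3,3) (Manhattan distance 3, so 1 moves are spent on a detour and 1 undoing it).
Enumerating: (1,4) (2,4) (3,4) (4,4) (4,3) (3,3) | (1,4) (2,4) (2,3) (2,2) (3,2) (3,3) | (1,4) (1,3) (2,3) (2,2) (3,2) (3,3) | (1,4) (1,3) (2,3) (2,4) (3,4) (3,3) | (1,4) (1,3) (1,2) (2,2) (3,2) (3,3) | (1,4) (1,3) (1,2) (2,2) (2,3) (3,3).
That gives 6 routes.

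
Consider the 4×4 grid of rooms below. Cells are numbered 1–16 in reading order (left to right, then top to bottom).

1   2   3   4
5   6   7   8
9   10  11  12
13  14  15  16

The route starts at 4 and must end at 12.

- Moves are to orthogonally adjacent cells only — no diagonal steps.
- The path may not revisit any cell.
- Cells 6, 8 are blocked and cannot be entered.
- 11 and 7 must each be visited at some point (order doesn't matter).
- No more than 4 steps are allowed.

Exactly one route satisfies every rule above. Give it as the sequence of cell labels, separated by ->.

4 -> 3 -> 7 -> 11 -> 12

The 4-move cap with required stops at 11, 7 leaves no slack for detours.
Route from 4: left to 3, 2× down (reaching 11), right to 12 — 4 moves in all.
Check: all required cells visited; 4 ≤ 4 moves.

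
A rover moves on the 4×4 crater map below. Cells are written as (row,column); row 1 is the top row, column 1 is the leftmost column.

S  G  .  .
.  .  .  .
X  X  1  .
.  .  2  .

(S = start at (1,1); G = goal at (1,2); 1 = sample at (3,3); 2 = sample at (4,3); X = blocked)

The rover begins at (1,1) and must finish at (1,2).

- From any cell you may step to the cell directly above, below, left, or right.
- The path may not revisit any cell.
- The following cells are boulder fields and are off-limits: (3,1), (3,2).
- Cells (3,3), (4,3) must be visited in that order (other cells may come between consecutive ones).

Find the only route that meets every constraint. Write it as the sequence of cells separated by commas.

(1,1), (2,1), (2,2), (2,3), (3,3), (4,3), (4,4), (3,4), (2,4), (1,4), (1,3), (1,2)

The waypoints must appear in the order (3,3), (4,3), with no cell reused.
Route from (1,1): down to (2,1), 2× right (reaching (2,3)), 2× down (reaching (4,3)), right to (4,4), 3× up (reaching (1,4)), 2× left (reaching (1,2)) — 11 moves in all.
Check: order respected (1 at step 4, 2 at step 5).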